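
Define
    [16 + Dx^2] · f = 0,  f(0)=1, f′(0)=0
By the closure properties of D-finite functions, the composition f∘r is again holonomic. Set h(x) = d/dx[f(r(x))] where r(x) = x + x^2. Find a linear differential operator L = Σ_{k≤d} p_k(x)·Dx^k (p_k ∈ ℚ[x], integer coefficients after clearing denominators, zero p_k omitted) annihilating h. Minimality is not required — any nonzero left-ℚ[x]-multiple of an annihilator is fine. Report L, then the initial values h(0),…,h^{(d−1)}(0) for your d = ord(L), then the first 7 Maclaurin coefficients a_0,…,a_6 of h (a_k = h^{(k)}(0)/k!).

f: a_k = 1, 0, -8, 0, 32/3, 0, -256/45, …
h₀=f(r): pull back L_f along r ⇒ L₀.
Derive L from L₀ (diff closure).
L = (28 + 128·x + 384·x^2 + 512·x^3 + 256·x^4) + (-6 - 12·x)·Dx + (1 + 4·x + 4·x^2)·Dx^2  (order 2).
h: a_k = 0, -16, -48, 32/3, 640/3, 5248/15, 896/15, …
ICs: h(0) = 0, h′(0) = -16.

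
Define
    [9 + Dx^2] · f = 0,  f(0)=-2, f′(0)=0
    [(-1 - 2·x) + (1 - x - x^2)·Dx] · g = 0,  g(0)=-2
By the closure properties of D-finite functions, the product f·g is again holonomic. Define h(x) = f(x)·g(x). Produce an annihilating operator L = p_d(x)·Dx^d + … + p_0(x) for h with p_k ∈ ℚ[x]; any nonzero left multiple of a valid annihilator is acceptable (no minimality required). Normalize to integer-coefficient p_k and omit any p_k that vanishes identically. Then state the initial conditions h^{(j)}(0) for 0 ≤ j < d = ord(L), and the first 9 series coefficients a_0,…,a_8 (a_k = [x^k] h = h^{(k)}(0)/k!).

L = (-7 + 9·x + 9·x^2) + (2 + 4·x)·Dx + (-1 + x + x^2)·Dx^2  (order 2).
h: a_k = 4, 4, -10, -6, -5/2, -17/2, -301/20, -471/20, -42503/1120, …
ICs: h(0) = 4, h′(0) = 4.

f: a_k = -2, 0, 9, 0, -27/4, 0, 81/40, 0, -729/2240, …
g: a_k = -2, -2, -4, -6, -10, -16, -26, -42, -68, …
Product ⇒ symmetric product L₀, ord ≤ 2.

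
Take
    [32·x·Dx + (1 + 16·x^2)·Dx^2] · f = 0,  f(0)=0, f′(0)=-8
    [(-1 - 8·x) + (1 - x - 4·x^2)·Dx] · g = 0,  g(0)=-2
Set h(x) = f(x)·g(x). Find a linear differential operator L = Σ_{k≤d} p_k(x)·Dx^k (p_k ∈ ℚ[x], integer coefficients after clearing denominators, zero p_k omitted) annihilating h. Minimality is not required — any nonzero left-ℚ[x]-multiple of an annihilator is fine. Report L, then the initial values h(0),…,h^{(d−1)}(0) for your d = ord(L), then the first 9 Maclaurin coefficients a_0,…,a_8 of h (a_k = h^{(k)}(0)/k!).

L = (8 + 32·x + 384·x^2) + (2 - 16·x + 64·x^2 + 384·x^3)·Dx + (-1 + x - 12·x^2 + 16·x^3 + 64·x^4)·Dx^2  (order 2).
h: a_k = 0, 16, 16, -16/3, 176/3, 12848/15, 5456/5, -101744/21, -50416/105, …
ICs: h(0) = 0, h′(0) = 16.

f: a_k = 0, -8, 0, 128/3, 0, -2048/5, 0, 32768/7, 0, …
g: a_k = -2, -2, -10, -18, -58, -130, -362, -882, -2330, …
L₀ := L_f ⊗_s L_g (sym. prod.), ord ≤ 2.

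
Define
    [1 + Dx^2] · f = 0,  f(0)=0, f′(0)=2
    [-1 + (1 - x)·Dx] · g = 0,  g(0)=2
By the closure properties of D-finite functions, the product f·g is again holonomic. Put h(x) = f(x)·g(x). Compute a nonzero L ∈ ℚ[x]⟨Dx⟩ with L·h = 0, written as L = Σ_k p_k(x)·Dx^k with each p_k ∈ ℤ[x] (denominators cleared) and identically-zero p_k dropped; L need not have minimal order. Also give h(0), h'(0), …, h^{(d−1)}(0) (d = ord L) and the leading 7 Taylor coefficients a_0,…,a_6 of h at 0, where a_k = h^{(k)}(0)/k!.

f: a_k = 0, 2, 0, -1/3, 0, 1/60, 0, …
g: a_k = 2, 2, 2, 2, 2, 2, 2, …
f·g: L₀ = L_f ⊗_s L_g, ord ≤ 2·1.
L = (-1 + x) + 2·Dx + (-1 + x)·Dx^2  (order 2).
h: a_k = 0, 4, 4, 10/3, 10/3, 101/30, 101/30, …
ICs: h(0) = 0, h′(0) = 4.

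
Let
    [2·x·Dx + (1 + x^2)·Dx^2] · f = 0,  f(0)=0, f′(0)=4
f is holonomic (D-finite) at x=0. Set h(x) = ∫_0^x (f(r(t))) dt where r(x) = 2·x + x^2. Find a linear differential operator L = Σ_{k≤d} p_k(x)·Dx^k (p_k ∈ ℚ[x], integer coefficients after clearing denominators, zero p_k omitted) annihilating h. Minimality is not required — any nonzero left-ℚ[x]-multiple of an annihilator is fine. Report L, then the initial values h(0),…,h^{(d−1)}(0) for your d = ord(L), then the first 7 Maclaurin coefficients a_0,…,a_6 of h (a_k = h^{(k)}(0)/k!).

f: a_k = 0, 4, 0, -4/3, 0, 4/5, 0, …
h₀=f(r): pull back L_f along r ⇒ L₀.
h=∫₀ˣh₀: take L = L₀·Dx.
L = (-1 + 8·x + 16·x^2 + 12·x^3 + 3·x^4)·Dx^2 + (1 + x + 4·x^2 + 8·x^3 + 5·x^4 + x^5)·Dx^3  (order 3).
h: a_k = 0, 0, 4, 4/3, -8/3, -16/5, 44/15, …
ICs: h(0) = 0, h′(0) = 0, h′′(0) = 8.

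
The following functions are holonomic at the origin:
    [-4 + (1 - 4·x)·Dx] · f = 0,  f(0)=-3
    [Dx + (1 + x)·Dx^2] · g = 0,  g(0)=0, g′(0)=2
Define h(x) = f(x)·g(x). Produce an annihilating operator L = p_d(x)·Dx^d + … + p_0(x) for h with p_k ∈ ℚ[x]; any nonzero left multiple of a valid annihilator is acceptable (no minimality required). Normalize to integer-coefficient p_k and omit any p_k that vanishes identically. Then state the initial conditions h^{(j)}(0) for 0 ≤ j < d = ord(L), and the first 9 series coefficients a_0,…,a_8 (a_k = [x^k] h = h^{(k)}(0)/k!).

L = 4 + (7 + 12·x)·Dx + (-1 + 3·x + 4·x^2)·Dx^2  (order 2).
h: a_k = 0, -6, -21, -86, -685/2, -6856/5, -27419/5, -767762/35, -12284087/140, …
ICs: h(0) = 0, h′(0) = -6.

f: a_k = -3, -12, -48, -192, -768, -3072, -12288, -49152, -196608, …
g: a_k = 0, 2, -1, 2/3, -1/2, 2/5, -1/3, 2/7, -1/4, …
h₀=f·g: eliminate ⇒ L₀, order ≤ 1·2.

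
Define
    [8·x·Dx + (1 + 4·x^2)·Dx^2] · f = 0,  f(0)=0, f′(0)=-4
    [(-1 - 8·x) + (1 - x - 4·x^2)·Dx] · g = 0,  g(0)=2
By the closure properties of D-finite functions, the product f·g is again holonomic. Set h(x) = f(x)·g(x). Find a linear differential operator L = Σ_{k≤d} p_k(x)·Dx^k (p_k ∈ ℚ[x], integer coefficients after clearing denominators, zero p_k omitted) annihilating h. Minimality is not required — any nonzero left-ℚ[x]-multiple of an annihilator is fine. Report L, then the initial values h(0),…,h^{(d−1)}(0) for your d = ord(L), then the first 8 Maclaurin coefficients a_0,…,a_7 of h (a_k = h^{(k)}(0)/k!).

f: a_k = 0, -4, 0, 16/3, 0, -64/5, 0, 256/7, …
g: a_k = 2, 2, 10, 18, 58, 130, 362, 882, …
Product ⇒ symmetric product L₀, ord ≤ 2.
L = (8 + 8·x + 96·x^2) + (2 + 8·x + 16·x^2 + 96·x^3)·Dx + (-1 + x + 4·x^3 + 16·x^4)·Dx^2  (order 2).
h: a_k = 0, -8, -8, -88/3, -184/3, -3064/15, -2248/5, -25064/21, …
ICs: h(0) = 0, h′(0) = -8.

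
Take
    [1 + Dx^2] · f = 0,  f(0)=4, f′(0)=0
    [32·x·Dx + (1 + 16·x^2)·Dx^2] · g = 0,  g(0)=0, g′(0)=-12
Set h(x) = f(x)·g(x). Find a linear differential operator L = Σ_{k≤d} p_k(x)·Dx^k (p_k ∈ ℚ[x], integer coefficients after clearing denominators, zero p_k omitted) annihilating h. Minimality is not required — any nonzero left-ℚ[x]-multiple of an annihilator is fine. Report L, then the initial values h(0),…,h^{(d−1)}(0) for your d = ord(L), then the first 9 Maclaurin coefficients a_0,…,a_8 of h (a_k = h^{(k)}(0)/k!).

f: a_k = 4, 0, -2, 0, 1/6, 0, -1/180, 0, 1/10080, …
g: a_k = 0, -12, 0, 64, 0, -3072/5, 0, 49152/7, 0, …
L₀ := L_f ⊗_s L_g (sym. prod.), ord ≤ 4.
L = (1105 + 51776·x^2 + 22016·x^4 + 16384·x^6 + 65536·x^8) + (2112·x + 35840·x^3 + 49152·x^5 + 262144·x^7)·Dx + (1122 + 52352·x^2 + 27648·x^4 + 32768·x^6 + 131072·x^8)·Dx^2 + (2112·x + 35840·x^3 + 49152·x^5 + 262144·x^7)·Dx^3 + (17 + 576·x^2 + 5632·x^4 + 16384·x^6 + 65536·x^8)·Dx^4  (order 4).
h: a_k = 0, -48, 0, 280, 0, -12938/5, 0, 3079271/105, 0, …
ICs: h(0) = 0, h′(0) = -48, h′′(0) = 0, h′′′(0) = 1680.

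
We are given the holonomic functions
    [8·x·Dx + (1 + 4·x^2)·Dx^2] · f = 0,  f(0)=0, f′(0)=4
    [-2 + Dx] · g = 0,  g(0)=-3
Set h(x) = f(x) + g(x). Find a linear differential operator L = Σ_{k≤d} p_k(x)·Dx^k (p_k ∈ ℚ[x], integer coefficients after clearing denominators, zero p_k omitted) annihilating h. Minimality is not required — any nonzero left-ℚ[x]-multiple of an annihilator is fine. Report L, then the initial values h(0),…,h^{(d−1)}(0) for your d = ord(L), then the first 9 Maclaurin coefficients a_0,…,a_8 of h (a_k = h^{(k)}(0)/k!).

f: a_k = 0, 4, 0, -16/3, 0, 64/5, 0, -256/7, 0, …
g: a_k = -3, -6, -6, -4, -2, -4/5, -4/15, -8/105, -2/105, …
Weyl lclm of L_f,L_g ⇒ L₀ (ord ≤ 3).
L = (8 - 32·x - 32·x^2)·Dx + (-6 + 12·x + 8·x^2 - 16·x^3)·Dx^2 + (1 + 2·x + 4·x^2 + 8·x^3)·Dx^3  (order 3).
h: a_k = -3, -2, -6, -28/3, -2, 12, -4/15, -3848/105, -2/105, …
ICs: h(0) = -3, h′(0) = -2, h′′(0) = -12.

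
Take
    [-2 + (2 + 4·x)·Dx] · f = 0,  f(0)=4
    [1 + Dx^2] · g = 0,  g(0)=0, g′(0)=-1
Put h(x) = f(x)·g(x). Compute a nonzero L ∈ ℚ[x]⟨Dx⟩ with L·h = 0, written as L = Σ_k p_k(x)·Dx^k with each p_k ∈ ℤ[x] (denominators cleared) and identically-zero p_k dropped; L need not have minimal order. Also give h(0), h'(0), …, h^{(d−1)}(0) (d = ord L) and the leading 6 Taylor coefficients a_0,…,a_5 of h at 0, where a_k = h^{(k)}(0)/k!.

f: a_k = 4, 4, -2, 2, -5/2, 7/2, …
g: a_k = 0, -1, 0, 1/6, 0, -1/120, …
h₀=f·g: eliminate ⇒ L₀, order ≤ 1·2.
L = (4 + 4·x + 4·x^2) + (-2 - 4·x)·Dx + (1 + 4·x + 4·x^2)·Dx^2  (order 2).
h: a_k = 0, -4, -4, 8/3, -4/3, 32/15, …
ICs: h(0) = 0, h′(0) = -4.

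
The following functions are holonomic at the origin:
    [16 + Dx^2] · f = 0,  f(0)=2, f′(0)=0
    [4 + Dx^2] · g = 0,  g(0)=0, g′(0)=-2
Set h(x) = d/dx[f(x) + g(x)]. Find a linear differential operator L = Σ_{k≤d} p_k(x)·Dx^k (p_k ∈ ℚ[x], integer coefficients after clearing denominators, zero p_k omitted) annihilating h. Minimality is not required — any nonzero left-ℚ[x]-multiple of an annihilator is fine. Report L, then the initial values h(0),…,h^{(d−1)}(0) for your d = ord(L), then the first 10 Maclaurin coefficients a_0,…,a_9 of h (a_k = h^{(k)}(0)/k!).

f: a_k = 2, 0, -16, 0, 64/3, 0, -512/45, 0, 1024/315, 0, …
g: a_k = 0, -2, 0, 4/3, 0, -4/15, 0, 8/315, 0, -4/2835, …
Weyl lclm of L_f,L_g ⇒ L₀ (ord ≤ 4).
Differentiate: ansatz ord ≤ ord L₀ ⇒ L.
L = 64 + 20·Dx^2 + Dx^4  (order 4).
h: a_k = -2, -32, 4, 256/3, -4/3, -1024/15, 8/45, 8192/315, -4/315, -16384/2835, …
ICs: h(0) = -2, h′(0) = -32, h′′(0) = 8, h′′′(0) = 512.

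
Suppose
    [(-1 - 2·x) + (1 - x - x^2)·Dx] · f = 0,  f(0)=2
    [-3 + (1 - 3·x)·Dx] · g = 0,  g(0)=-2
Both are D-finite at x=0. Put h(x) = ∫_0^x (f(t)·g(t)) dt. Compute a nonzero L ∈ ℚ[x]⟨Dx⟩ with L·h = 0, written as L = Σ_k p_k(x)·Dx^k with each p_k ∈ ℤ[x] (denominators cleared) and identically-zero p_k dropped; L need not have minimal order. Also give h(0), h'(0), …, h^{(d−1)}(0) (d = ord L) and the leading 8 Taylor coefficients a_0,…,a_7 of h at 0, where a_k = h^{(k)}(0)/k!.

L = (-4 + 4·x + 9·x^2)·Dx + (1 - 4·x + 2·x^2 + 3·x^3)·Dx^2  (order 2).
h: a_k = 0, -4, -8, -56/3, -45, -112, -856/3, -5188/7, …
ICs: h(0) = 0, h′(0) = -4.

f: a_k = 2, 2, 4, 6, 10, 16, 26, 42, …
g: a_k = -2, -6, -18, -54, -162, -486, -1458, -4374, …
Sym-product of L_f,L_g gives L₀ (≤ ord 1).
∫: right-multiply L₀ by Dx.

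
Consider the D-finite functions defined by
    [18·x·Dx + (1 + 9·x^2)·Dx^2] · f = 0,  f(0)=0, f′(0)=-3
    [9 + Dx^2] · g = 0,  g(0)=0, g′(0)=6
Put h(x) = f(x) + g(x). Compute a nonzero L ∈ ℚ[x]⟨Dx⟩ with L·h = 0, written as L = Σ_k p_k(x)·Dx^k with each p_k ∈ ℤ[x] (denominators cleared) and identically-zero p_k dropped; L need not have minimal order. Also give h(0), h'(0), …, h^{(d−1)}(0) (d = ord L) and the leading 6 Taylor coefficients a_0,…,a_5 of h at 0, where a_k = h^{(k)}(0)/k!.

f: a_k = 0, -3, 0, 9, 0, -243/5, …
g: a_k = 0, 6, 0, -9, 0, 81/20, …
f+g: L₀ = lclm(L_f,L_g), ord ≤ 2+2.
L = (-1782·x + 20412·x^3 + 13122·x^5)·Dx + (-9 + 567·x^2 + 6561·x^4 + 6561·x^6)·Dx^2 + (-198·x + 2268·x^3 + 1458·x^5)·Dx^3 + (-1 + 63·x^2 + 729·x^4 + 729·x^6)·Dx^4  (order 4).
h: a_k = 0, 3, 0, 0, 0, -891/20, …
ICs: h(0) = 0, h′(0) = 3, h′′(0) = 0, h′′′(0) = 0.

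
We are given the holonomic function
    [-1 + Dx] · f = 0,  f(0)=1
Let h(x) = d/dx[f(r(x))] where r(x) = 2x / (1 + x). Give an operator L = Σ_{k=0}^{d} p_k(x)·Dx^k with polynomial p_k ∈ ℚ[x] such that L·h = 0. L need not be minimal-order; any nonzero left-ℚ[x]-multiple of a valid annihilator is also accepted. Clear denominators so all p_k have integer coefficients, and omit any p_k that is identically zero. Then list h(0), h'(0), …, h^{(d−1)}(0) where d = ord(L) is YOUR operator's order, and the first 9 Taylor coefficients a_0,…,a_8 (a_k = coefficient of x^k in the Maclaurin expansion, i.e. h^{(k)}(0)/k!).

f: a_k = 1, 1, 1/2, 1/6, 1/24, 1/120, 1/720, 1/5040, 1/40320, …
h₀=f(r): pull back L_f along r ⇒ L₀.
h=h₀': d/dx-closure on L₀ ⇒ L.
L = -2·x + (-1 - 2·x - x^2)·Dx  (order 1).
h: a_k = 2, 0, -2, 8/3, -2, 8/15, 10/9, -256/105, 142/45, …
ICs: h(0) = 2.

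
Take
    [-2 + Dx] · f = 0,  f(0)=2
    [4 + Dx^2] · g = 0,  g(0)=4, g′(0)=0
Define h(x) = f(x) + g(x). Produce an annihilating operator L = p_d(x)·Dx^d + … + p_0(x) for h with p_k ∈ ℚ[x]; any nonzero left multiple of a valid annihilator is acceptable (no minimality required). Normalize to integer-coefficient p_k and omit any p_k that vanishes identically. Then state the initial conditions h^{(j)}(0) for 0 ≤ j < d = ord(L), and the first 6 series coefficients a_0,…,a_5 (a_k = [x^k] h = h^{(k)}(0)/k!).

f: a_k = 2, 4, 4, 8/3, 4/3, 8/15, …
g: a_k = 4, 0, -8, 0, 8/3, 0, …
Sum ⇒ L₀ = lclm(L_f,L_g) in ℚ(x)⟨Dx⟩.
L = -8 + 4·Dx - 2·Dx^2 + Dx^3  (order 3).
h: a_k = 6, 4, -4, 8/3, 4, 8/15, …
ICs: h(0) = 6, h′(0) = 4, h′′(0) = -8.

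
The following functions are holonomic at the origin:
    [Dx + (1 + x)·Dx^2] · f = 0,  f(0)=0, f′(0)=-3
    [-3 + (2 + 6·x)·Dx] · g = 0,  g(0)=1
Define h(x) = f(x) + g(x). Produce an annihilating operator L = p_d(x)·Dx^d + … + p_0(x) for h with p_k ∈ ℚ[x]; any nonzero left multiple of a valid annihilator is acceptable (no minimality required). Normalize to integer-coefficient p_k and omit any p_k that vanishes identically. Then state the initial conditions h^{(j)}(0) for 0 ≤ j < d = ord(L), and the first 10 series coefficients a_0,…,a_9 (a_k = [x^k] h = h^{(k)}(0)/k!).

L = (-15 + 9·x)·Dx + (-19 - 6·x + 45·x^2)·Dx^2 + (-2 - 2·x + 18·x^2 + 18·x^3)·Dx^3  (order 3).
h: a_k = 1, -3/2, 3/8, 11/16, -309/128, 7737/1280, -14797/1024, 499053/14336, -2802381/32768, 42154499/196608, …
ICs: h(0) = 1, h′(0) = -3/2, h′′(0) = 3/4.

f: a_k = 0, -3, 3/2, -1, 3/4, -3/5, 1/2, -3/7, 3/8, -1/3, …
g: a_k = 1, 3/2, -9/8, 27/16, -405/128, 1701/256, -15309/1024, 72171/2048, -2814669/32768, 14073345/65536, …
f+g: L₀ = lclm(L_f,L_g), ord ≤ 2+1.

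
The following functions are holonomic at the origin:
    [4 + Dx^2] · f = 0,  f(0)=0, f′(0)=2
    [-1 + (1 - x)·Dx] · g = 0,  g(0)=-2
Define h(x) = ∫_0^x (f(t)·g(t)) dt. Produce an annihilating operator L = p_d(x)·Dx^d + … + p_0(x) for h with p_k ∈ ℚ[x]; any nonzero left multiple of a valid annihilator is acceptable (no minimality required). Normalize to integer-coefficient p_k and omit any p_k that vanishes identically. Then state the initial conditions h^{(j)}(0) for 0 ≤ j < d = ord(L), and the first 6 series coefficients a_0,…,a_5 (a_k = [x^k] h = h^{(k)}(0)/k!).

f: a_k = 0, 2, 0, -4/3, 0, 4/15, …
g: a_k = -2, -2, -2, -2, -2, -2, …
L₀ := L_f ⊗_s L_g (sym. prod.), ord ≤ 2.
h=∫h₀ ⇒ L = L₀·Dx.
L = (-4 + 4·x)·Dx + 2·Dx^2 + (-1 + x)·Dx^3  (order 3).
h: a_k = 0, 0, -2, -4/3, -1/3, -4/15, …
ICs: h(0) = 0, h′(0) = 0, h′′(0) = -4.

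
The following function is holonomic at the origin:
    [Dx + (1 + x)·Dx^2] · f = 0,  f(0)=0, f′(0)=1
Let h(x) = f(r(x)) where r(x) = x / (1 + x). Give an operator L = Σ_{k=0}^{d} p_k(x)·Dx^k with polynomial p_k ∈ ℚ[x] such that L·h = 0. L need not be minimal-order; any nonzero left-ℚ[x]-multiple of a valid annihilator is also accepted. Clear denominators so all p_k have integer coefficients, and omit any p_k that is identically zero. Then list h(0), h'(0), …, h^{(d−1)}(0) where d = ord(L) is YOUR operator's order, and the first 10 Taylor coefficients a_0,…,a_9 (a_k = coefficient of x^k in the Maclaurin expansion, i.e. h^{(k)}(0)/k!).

L = (3 + 4·x)·Dx + (1 + 3·x + 2·x^2)·Dx^2  (order 2).
h: a_k = 0, 1, -3/2, 7/3, -15/4, 31/5, -21/2, 127/7, -255/8, 511/9, …
ICs: h(0) = 0, h′(0) = 1.

f: a_k = 0, 1, -1/2, 1/3, -1/4, 1/5, -1/6, 1/7, -1/8, 1/9, …
f∘r: x↦r, Dx↦Dx/r' in L_f ⇒ L₀.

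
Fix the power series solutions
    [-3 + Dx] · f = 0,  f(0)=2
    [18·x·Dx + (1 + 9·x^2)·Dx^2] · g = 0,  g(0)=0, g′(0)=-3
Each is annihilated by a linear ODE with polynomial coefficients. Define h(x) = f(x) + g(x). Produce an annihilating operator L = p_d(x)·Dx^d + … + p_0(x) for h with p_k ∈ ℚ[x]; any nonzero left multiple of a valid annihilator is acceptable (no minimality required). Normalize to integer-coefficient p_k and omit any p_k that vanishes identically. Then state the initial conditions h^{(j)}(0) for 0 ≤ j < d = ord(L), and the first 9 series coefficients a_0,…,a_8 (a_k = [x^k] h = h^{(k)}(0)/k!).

L = (18 - 108·x - 162·x^2)·Dx + (-9 + 27·x + 27·x^2 - 81·x^3)·Dx^2 + (1 + 3·x + 9·x^2 + 27·x^3)·Dx^3  (order 3).
h: a_k = 2, 3, 9, 18, 27/4, -891/20, 81/40, 87723/280, 729/2240, …
ICs: h(0) = 2, h′(0) = 3, h′′(0) = 18.

f: a_k = 2, 6, 9, 9, 27/4, 81/20, 81/40, 243/280, 729/2240, …
g: a_k = 0, -3, 0, 9, 0, -243/5, 0, 2187/7, 0, …
Sum ⇒ L₀ = lclm(L_f,L_g) in ℚ(x)⟨Dx⟩.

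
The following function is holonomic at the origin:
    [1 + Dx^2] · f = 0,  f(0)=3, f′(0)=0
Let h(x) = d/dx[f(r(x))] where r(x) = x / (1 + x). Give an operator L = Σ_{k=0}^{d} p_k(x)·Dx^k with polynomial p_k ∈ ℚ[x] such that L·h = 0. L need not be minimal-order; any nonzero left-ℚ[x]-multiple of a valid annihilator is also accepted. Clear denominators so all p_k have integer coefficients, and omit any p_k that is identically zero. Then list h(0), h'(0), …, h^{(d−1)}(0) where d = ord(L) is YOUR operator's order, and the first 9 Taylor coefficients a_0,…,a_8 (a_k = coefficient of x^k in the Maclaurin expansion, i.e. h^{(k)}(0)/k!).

L = (7 + 12·x + 6·x^2) + (6 + 18·x + 18·x^2 + 6·x^3)·Dx + (1 + 4·x + 6·x^2 + 4·x^3 + x^4)·Dx^2  (order 2).
h: a_k = 0, -3, 9, -35/2, 55/2, -1501/40, 1827/40, -16699/336, 26373/560, …
ICs: h(0) = 0, h′(0) = -3.

f: a_k = 3, 0, -3/2, 0, 1/8, 0, -1/240, 0, 1/13440, …
Change of var in L_f (x↦r) gives L₀.
h₀' ⇒ L via d/dx closure of L₀.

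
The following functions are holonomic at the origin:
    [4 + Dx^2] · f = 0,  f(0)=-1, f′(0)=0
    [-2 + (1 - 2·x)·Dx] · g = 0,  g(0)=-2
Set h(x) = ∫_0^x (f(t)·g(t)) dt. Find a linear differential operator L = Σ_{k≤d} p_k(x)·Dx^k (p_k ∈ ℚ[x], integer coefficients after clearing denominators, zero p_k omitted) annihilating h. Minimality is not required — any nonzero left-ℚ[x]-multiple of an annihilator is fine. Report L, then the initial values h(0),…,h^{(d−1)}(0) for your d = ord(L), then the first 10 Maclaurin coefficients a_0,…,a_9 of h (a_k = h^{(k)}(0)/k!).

f: a_k = -1, 0, 2, 0, -2/3, 0, 4/45, 0, -2/315, 0, …
g: a_k = -2, -4, -8, -16, -32, -64, -128, -256, -512, -1024, …
L₀ := L_f ⊗_s L_g (sym. prod.), ord ≤ 2.
Integrate: L := L₀·Dx.
L = (-4 + 8·x)·Dx + 4·Dx^2 + (-1 + 2·x)·Dx^3  (order 3).
h: a_k = 0, 2, 2, 4/3, 2, 52/15, 52/9, 3112/315, 778/45, 17428/567, …
ICs: h(0) = 0, h′(0) = 2, h′′(0) = 4.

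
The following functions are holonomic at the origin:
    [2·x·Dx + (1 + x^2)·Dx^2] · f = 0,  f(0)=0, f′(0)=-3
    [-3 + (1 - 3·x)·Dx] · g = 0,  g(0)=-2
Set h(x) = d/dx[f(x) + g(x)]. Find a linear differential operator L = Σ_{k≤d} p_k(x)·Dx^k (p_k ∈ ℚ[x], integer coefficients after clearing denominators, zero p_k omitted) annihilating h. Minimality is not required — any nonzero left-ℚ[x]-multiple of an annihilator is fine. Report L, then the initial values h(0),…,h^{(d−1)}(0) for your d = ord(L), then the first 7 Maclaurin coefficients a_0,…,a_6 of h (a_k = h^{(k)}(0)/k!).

f: a_k = 0, -3, 0, 1, 0, -3/5, 0, …
g: a_k = -2, -6, -18, -54, -162, -486, -1458, …
Sum ⇒ L₀ = lclm(L_f,L_g) in ℚ(x)⟨Dx⟩.
h₀' ⇒ L via d/dx closure of L₀.
L = (6 - 72·x - 18·x^2) + (-28 + 6·x - 60·x^2 - 18·x^3)·Dx + (3 - 8·x - 8·x^3 - 3·x^4)·Dx^2  (order 2).
h: a_k = -9, -36, -159, -648, -2433, -8748, -30615, …
ICs: h(0) = -9, h′(0) = -36.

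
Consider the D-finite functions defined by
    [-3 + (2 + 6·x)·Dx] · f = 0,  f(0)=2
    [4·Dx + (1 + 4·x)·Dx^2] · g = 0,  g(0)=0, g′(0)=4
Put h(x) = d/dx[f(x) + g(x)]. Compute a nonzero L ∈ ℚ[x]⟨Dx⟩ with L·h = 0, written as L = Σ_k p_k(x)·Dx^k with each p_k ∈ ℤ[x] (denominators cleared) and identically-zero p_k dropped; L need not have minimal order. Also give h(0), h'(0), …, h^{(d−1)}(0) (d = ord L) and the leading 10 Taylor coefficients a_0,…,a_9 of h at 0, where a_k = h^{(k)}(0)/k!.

f: a_k = 2, 3, -9/4, 27/8, -405/64, 1701/128, -15309/512, 72171/1024, -2814669/16384, 14073345/32768, …
g: a_k = 0, 4, -8, 64/3, -64, 1024/5, -2048/3, 16384/7, -8192, 262144/9, …
Sum ⇒ L₀ = lclm(L_f,L_g) in ℚ(x)⟨Dx⟩.
h=h₀': d/dx-closure on L₀ ⇒ L.
L = (84 + 144·x) + (101 + 552·x + 720·x^2)·Dx + (10 + 94·x + 288·x^2 + 288·x^3)·Dx^2  (order 2).
h: a_k = 7, -41/2, 593/8, -4501/16, 139577/128, -1094503/256, 17282413/1024, -137032397/2048, 8716594697/32768, -69437217331/65536, …
ICs: h(0) = 7, h′(0) = -41/2.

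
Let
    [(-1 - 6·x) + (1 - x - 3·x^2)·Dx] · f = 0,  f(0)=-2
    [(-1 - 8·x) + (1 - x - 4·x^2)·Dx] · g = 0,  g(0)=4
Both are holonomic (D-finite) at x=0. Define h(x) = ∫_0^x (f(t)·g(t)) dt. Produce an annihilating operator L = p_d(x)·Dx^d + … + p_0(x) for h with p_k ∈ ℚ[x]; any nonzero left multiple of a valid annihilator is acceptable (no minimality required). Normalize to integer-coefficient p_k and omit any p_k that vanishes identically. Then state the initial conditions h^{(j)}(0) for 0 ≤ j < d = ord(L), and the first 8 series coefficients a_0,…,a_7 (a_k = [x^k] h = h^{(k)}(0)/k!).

L = (-2 - 12·x + 21·x^2 + 48·x^3)·Dx + (1 - 2·x - 6·x^2 + 7·x^3 + 12·x^4)·Dx^2  (order 2).
h: a_k = 0, -8, -8, -80/3, -50, -672/5, -896/3, -5256/7, …
ICs: h(0) = 0, h′(0) = -8.

f: a_k = -2, -2, -8, -14, -38, -80, -194, -434, …
g: a_k = 4, 4, 20, 36, 116, 260, 724, 1764, …
Product ⇒ symmetric product L₀, ord ≤ 1.
h=∫h₀ ⇒ L = L₀·Dx.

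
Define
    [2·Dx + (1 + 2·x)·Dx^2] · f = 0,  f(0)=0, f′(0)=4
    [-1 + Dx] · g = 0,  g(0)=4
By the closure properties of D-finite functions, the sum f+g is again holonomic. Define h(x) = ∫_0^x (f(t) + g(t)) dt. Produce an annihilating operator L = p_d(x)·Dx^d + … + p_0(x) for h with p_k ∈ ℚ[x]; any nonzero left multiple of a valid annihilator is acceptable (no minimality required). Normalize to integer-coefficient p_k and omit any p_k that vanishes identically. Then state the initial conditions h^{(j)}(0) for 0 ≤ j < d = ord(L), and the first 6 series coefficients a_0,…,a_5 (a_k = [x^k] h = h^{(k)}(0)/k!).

f: a_k = 0, 4, -4, 16/3, -8, 64/5, …
g: a_k = 4, 4, 2, 2/3, 1/6, 1/30, …
L₀ := lclm(L_f,L_g); ord L₀ ≤ 2+1.
Integrate: L := L₀·Dx.
L = (-10 - 4·x)·Dx^2 + (7 - 4·x - 4·x^2)·Dx^3 + (3 + 8·x + 4·x^2)·Dx^4  (order 4).
h: a_k = 0, 4, 4, -2/3, 3/2, -47/30, …
ICs: h(0) = 0, h′(0) = 4, h′′(0) = 8, h′′′(0) = -4.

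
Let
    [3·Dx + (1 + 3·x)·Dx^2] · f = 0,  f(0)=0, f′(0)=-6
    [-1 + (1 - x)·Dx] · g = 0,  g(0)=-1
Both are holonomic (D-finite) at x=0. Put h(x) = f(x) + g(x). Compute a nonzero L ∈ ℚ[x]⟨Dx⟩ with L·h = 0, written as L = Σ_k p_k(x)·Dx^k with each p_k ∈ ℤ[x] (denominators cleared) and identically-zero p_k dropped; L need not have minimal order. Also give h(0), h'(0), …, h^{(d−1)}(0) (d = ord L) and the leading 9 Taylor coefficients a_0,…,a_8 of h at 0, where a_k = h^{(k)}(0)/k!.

L = (-54 - 18·x)·Dx + (12 - 72·x - 36·x^2)·Dx^2 + (5 + 13·x - 9·x^2 - 9·x^3)·Dx^3  (order 3).
h: a_k = -1, -7, 8, -19, 79/2, -491/5, 242, -4381/7, 6557/4, …
ICs: h(0) = -1, h′(0) = -7, h′′(0) = 16.

f: a_k = 0, -6, 9, -18, 81/2, -486/5, 243, -4374/7, 6561/4, …
g: a_k = -1, -1, -1, -1, -1, -1, -1, -1, -1, …
f+g: L₀ = lclm(L_f,L_g), ord ≤ 2+1.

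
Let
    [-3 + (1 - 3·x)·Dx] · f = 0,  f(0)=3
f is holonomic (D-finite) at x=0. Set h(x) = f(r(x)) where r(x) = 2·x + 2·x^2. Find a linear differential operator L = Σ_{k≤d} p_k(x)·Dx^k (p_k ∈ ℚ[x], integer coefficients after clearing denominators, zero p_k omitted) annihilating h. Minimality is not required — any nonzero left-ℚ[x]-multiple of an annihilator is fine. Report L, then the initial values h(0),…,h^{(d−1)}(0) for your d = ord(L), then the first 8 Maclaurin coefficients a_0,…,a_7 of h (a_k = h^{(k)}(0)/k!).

L = (6 + 12·x) + (-1 + 6·x + 6·x^2)·Dx  (order 1).
h: a_k = 3, 18, 126, 864, 5940, 40824, 280584, 1928448, …
ICs: h(0) = 3.

f: a_k = 3, 9, 27, 81, 243, 729, 2187, 6561, …
h₀=f(r): pull back L_f along r ⇒ L₀.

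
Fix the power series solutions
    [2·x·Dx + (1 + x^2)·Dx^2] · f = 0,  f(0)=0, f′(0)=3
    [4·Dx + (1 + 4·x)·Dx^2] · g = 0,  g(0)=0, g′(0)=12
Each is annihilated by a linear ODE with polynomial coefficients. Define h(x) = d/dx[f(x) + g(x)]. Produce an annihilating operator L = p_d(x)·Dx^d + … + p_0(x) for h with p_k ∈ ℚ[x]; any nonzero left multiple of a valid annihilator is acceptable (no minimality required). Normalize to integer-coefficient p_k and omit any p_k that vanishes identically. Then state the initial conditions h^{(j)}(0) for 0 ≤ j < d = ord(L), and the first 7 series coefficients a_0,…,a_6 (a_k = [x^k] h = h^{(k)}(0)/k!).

f: a_k = 0, 3, 0, -1, 0, 3/5, 0, …
g: a_k = 0, 12, -24, 64, -192, 3072/5, -2048, …
h₀=f+g: left-lcm gives L₀, ord ≤ 4.
h₀' ⇒ L via d/dx closure of L₀.
L = (-4 - 48·x + 12·x^2 + 16·x^3) + (-17 - 8·x - 45·x^2 + 24·x^3 + 32·x^4)·Dx + (-2 - 7·x + 4·x^2 + x^3 + 6·x^4 + 8·x^5)·Dx^2  (order 2).
h: a_k = 15, -48, 189, -768, 3075, -12288, 49149, …
ICs: h(0) = 15, h′(0) = -48.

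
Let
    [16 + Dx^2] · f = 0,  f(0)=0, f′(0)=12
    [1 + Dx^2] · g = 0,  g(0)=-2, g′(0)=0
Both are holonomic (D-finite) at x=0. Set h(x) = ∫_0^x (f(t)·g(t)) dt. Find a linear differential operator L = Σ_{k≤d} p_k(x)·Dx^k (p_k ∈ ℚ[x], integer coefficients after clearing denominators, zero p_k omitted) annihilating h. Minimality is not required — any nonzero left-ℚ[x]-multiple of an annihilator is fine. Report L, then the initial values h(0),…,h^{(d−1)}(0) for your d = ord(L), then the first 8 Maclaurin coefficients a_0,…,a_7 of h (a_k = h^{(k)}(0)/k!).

f: a_k = 0, 12, 0, -32, 0, 128/5, 0, -1024/105, …
g: a_k = -2, 0, 1, 0, -1/12, 0, 1/360, 0, …
Product ⇒ symmetric product L₀, ord ≤ 4.
Integrate: L := L₀·Dx.
L = 225·Dx + 34·Dx^3 + Dx^5  (order 5).
h: a_k = 0, 0, -12, 0, 19, 0, -421/30, 0, …
ICs: h(0) = 0, h′(0) = 0, h′′(0) = -24, h′′′(0) = 0, h′′′′(0) = 456.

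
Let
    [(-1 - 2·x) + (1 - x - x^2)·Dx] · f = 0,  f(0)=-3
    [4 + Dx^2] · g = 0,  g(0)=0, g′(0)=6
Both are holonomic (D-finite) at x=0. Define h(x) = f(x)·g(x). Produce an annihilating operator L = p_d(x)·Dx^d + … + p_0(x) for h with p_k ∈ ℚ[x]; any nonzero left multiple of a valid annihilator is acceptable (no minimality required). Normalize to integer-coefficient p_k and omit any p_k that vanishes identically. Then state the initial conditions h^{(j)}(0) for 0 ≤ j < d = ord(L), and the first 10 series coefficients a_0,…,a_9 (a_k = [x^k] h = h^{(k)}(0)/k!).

L = (-2 + 4·x + 4·x^2) + (2 + 4·x)·Dx + (-1 + x + x^2)·Dx^2  (order 2).
h: a_k = 0, -18, -18, -24, -42, -342/5, -552/5, -1250/7, -10114/35, -4208/9, …
ICs: h(0) = 0, h′(0) = -18.

f: a_k = -3, -3, -6, -9, -15, -24, -39, -63, -102, -165, …
g: a_k = 0, 6, 0, -4, 0, 4/5, 0, -8/105, 0, 4/945, …
Product ⇒ symmetric product L₀, ord ≤ 2.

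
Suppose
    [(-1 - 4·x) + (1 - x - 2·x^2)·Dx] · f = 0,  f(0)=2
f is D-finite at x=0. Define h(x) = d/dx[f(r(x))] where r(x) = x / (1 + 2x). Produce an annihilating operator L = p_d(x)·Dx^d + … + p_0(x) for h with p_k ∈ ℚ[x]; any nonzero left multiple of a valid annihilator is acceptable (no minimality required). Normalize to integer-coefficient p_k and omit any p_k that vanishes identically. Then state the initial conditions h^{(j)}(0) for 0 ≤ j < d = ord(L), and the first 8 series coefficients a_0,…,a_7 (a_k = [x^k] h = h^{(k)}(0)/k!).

f: a_k = 2, 2, 6, 10, 22, 42, 86, 170, …
L₀ from L_f via x↦r, Dx↦r'^{-1}Dx.
Derive L from L₀ (diff closure).
L = 2 + (-1 - 11·x - 36·x^2 - 36·x^3)·Dx  (order 1).
h: a_k = 2, 4, -18, 72, -270, 972, -3402, 11664, …
ICs: h(0) = 2.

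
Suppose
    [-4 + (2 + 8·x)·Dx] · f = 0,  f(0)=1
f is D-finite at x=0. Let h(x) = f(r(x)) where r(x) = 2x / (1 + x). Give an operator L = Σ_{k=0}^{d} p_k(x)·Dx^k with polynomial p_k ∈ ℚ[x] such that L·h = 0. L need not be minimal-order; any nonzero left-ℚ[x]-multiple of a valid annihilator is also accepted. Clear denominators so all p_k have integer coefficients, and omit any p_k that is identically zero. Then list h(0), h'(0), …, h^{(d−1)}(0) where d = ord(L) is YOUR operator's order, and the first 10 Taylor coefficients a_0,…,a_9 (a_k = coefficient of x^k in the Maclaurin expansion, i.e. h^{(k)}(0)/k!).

L = -4 + (1 + 10·x + 9·x^2)·Dx  (order 1).
h: a_k = 1, 4, -12, 52, -284, 1764, -11820, 83220, -606780, 4541380, …
ICs: h(0) = 1.

f: a_k = 1, 2, -2, 4, -10, 28, -84, 264, -858, 2860, …
L₀ from L_f via x↦r, Dx↦r'^{-1}Dx.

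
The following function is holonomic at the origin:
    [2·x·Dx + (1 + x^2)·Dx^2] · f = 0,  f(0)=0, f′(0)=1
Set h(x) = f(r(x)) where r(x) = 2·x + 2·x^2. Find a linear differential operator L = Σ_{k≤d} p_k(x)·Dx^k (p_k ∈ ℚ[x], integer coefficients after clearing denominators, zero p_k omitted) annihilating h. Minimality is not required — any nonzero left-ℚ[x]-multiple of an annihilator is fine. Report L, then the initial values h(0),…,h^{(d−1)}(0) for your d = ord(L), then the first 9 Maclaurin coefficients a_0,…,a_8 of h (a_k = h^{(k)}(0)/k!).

L = (-2 + 8·x + 32·x^2 + 48·x^3 + 24·x^4)·Dx + (1 + 2·x + 4·x^2 + 16·x^3 + 20·x^4 + 8·x^5)·Dx^2  (order 2).
h: a_k = 0, 2, 2, -8/3, -8, -8/5, 88/3, 320/7, -64, …
ICs: h(0) = 0, h′(0) = 2.

f: a_k = 0, 1, 0, -1/3, 0, 1/5, 0, -1/7, 0, …
h₀=f(r): pull back L_f along r ⇒ L₀.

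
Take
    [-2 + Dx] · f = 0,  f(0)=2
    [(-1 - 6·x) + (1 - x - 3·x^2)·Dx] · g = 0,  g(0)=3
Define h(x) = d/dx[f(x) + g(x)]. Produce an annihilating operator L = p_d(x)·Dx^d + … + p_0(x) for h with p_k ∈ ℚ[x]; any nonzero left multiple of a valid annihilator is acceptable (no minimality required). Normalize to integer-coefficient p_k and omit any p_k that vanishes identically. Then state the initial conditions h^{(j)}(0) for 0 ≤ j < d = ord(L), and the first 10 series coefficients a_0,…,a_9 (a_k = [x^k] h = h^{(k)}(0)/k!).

L = (26 + 268·x + 300·x^2 + 864·x^3 + 324·x^4) + (-19 - 136·x - 196·x^2 - 372·x^3 + 90·x^4 + 108·x^5)·Dx + (3 + x + 23·x^2 - 30·x^3 - 126·x^4 - 54·x^5)·Dx^2  (order 2).
h: a_k = 7, 32, 71, 700/3, 1808/3, 26206/15, 205081/45, 3840512/315, 9857303/315, 228189166/2835, …
ICs: h(0) = 7, h′(0) = 32.

f: a_k = 2, 4, 4, 8/3, 4/3, 8/15, 8/45, 16/315, 4/315, 8/2835, …
g: a_k = 3, 3, 12, 21, 57, 120, 291, 651, 1524, 3477, …
Sum ⇒ L₀ = lclm(L_f,L_g) in ℚ(x)⟨Dx⟩.
Derive L from L₀ (diff closure).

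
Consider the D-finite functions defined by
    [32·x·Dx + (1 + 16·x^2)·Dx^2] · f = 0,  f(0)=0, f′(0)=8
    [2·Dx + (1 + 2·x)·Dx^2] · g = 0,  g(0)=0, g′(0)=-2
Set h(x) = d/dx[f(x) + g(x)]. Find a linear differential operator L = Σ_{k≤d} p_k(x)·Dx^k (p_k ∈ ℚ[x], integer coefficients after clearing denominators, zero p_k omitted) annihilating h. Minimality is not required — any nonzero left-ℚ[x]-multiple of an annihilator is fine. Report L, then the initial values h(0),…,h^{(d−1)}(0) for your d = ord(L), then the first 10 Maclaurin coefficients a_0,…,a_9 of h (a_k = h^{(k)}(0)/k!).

f: a_k = 0, 8, 0, -128/3, 0, 2048/5, 0, -32768/7, 0, 524288/9, …
g: a_k = 0, -2, 2, -8/3, 4, -32/5, 32/3, -128/7, 32, -512/9, …
Sum ⇒ L₀ = lclm(L_f,L_g) in ℚ(x)⟨Dx⟩.
h₀' ⇒ L via d/dx closure of L₀.
L = (-32 - 192·x + 1536·x^2 + 1024·x^3) + (-20 - 64·x + 576·x^2 + 3072·x^3 + 2048·x^4)·Dx + (-1 + 14·x + 32·x^2 + 256·x^3 + 768·x^4 + 512·x^5)·Dx^2  (order 2).
h: a_k = 6, 4, -136, 16, 2016, 64, -32896, 256, 523776, 1024, …
ICs: h(0) = 6, h′(0) = 4.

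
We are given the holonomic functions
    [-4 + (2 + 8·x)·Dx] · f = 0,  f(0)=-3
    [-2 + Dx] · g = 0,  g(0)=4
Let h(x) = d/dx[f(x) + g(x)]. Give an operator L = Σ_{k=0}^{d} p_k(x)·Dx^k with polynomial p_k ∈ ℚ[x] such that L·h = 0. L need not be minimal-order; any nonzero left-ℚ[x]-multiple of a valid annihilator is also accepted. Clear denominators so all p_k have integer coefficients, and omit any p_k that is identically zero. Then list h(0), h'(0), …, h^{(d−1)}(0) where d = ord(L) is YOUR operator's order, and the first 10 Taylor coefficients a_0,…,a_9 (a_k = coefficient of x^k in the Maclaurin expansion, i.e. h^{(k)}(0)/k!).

f: a_k = -3, -6, 6, -12, 30, -84, 252, -792, 2574, -8580, …
g: a_k = 4, 8, 8, 16/3, 8/3, 16/15, 16/45, 32/315, 8/315, 16/2835, …
L₀ := lclm(L_f,L_g); ord L₀ ≤ 1+1.
h₀' ⇒ L via d/dx closure of L₀.
L = (-8 - 8·x) + (2 - 8·x - 16·x^2)·Dx + (1 + 6·x + 8·x^2)·Dx^2  (order 2).
h: a_k = 2, 28, -20, 392/3, -1244/3, 22712/15, -249448/45, 6486544/315, -24324284/315, 827026232/2835, …
ICs: h(0) = 2, h′(0) = 28.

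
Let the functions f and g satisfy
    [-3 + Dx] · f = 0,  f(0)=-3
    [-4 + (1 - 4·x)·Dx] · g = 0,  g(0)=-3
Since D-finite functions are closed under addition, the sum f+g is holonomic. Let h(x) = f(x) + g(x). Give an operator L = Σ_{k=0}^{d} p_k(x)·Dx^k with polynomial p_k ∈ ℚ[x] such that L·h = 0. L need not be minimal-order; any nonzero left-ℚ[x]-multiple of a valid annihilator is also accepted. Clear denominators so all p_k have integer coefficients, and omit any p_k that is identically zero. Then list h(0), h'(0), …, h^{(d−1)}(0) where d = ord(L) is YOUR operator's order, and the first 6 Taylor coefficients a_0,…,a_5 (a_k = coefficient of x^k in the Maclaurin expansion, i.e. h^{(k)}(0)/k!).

L = (60 + 144·x) + (-23 - 72·x + 144·x^2)·Dx + (1 + 8·x - 48·x^2)·Dx^2  (order 2).
h: a_k = -6, -21, -123/2, -411/2, -6225/8, -123123/40, …
ICs: h(0) = -6, h′(0) = -21.

f: a_k = -3, -9, -27/2, -27/2, -81/8, -243/40, …
g: a_k = -3, -12, -48, -192, -768, -3072, …
Sum ⇒ L₀ = lclm(L_f,L_g) in ℚ(x)⟨Dx⟩.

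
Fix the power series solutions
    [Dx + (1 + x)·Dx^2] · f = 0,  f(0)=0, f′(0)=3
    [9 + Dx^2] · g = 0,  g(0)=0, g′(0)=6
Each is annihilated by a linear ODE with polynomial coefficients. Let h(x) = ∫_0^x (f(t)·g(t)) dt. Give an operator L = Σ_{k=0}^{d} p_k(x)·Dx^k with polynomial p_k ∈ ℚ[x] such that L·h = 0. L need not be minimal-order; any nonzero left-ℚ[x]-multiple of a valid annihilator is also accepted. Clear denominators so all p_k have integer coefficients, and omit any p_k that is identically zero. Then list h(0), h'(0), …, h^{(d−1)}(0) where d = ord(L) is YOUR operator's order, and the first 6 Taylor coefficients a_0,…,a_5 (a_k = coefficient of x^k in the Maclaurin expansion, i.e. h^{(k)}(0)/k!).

f: a_k = 0, 3, -3/2, 1, -3/4, 3/5, …
g: a_k = 0, 6, 0, -9, 0, 81/20, …
h₀=f·g: eliminate ⇒ L₀, order ≤ 2·2.
∫: right-multiply L₀ by Dx.
L = (2493 + 10854·x + 17091·x^2 + 11664·x^3 + 2916·x^4)·Dx + (612 + 1908·x + 1944·x^2 + 648·x^3)·Dx^2 + (592 + 2484·x + 3834·x^2 + 2592·x^3 + 648·x^4)·Dx^3 + (68 + 212·x + 216·x^2 + 72·x^3)·Dx^4 + (35 + 142·x + 215·x^2 + 144·x^3 + 36·x^4)·Dx^5  (order 5).
h: a_k = 0, 0, 0, 6, -9/4, -21/5, …
ICs: h(0) = 0, h′(0) = 0, h′′(0) = 0, h′′′(0) = 36, h′′′′(0) = -54.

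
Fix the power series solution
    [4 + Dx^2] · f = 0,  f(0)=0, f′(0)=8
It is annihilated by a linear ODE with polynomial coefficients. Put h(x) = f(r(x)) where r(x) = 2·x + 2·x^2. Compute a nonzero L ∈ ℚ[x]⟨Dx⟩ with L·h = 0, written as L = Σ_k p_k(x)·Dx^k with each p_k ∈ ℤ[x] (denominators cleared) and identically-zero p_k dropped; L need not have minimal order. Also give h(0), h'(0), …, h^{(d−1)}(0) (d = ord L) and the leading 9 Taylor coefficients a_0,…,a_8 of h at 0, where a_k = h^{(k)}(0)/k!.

f: a_k = 0, 8, 0, -16/3, 0, 16/15, 0, -32/315, 0, …
L₀ from L_f via x↦r, Dx↦r'^{-1}Dx.
L = (16 + 96·x + 192·x^2 + 128·x^3) - 2·Dx + (1 + 2·x)·Dx^2  (order 2).
h: a_k = 0, 16, 16, -128/3, -128, -1408/15, 128, 103424/315, 11264/45, …
ICs: h(0) = 0, h′(0) = 16.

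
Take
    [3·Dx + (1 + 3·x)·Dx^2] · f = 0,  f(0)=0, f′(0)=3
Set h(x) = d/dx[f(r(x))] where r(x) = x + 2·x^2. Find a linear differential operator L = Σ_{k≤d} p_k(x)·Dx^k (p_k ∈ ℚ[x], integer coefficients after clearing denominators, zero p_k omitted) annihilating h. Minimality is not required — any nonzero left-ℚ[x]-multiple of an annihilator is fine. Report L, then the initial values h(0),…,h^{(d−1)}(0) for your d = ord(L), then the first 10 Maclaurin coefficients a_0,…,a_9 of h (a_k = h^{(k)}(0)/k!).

L = (-1 + 12·x + 24·x^2) + (1 + 7·x + 18·x^2 + 24·x^3)·Dx  (order 1).
h: a_k = 3, 3, -27, 63, -27, -297, 1053, -1377, -2187, 14823, …
ICs: h(0) = 3.

f: a_k = 0, 3, -9/2, 9, -81/4, 243/5, -243/2, 2187/7, -6561/8, 2187, …
L₀ from L_f via x↦r, Dx↦r'^{-1}Dx.
Differentiate: ansatz ord ≤ ord L₀ ⇒ L.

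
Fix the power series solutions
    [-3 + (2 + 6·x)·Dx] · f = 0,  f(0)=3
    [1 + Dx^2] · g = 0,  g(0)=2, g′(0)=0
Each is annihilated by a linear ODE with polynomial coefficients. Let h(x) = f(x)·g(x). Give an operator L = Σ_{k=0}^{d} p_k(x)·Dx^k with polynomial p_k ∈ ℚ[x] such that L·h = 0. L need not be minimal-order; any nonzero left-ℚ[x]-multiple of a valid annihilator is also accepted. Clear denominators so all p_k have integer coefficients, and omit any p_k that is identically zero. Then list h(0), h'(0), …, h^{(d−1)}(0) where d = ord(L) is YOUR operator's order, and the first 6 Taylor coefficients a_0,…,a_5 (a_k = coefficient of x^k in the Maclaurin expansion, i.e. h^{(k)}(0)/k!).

L = (31 + 24·x + 36·x^2) + (-12 - 36·x)·Dx + (4 + 24·x + 36·x^2)·Dx^2  (order 2).
h: a_k = 6, 9, -39/4, 45/8, -983/64, 4503/128, …
ICs: h(0) = 6, h′(0) = 9.

f: a_k = 3, 9/2, -27/8, 81/16, -1215/128, 5103/256, …
g: a_k = 2, 0, -1, 0, 1/12, 0, …
Sym-product of L_f,L_g gives L₀ (≤ ord 2).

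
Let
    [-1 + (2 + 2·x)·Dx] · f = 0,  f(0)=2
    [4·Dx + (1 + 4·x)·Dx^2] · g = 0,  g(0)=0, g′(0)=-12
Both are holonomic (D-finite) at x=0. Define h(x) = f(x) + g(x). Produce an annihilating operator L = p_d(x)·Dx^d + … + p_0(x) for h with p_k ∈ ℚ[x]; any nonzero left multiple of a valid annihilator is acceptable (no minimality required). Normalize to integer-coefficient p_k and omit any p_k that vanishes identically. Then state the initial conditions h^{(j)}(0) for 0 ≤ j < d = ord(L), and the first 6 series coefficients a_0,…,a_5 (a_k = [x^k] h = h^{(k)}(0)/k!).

L = (52 + 16·x)·Dx + (125 + 232·x + 80·x^2)·Dx^2 + (14 + 78·x + 96·x^2 + 32·x^3)·Dx^3  (order 3).
h: a_k = 2, -11, 95/4, -511/8, 12283/64, -393181/640, …
ICs: h(0) = 2, h′(0) = -11, h′′(0) = 95/2.

f: a_k = 2, 1, -1/4, 1/8, -5/64, 7/128, …
g: a_k = 0, -12, 24, -64, 192, -3072/5, …
f+g: L₀ = lclm(L_f,L_g), ord ≤ 1+2.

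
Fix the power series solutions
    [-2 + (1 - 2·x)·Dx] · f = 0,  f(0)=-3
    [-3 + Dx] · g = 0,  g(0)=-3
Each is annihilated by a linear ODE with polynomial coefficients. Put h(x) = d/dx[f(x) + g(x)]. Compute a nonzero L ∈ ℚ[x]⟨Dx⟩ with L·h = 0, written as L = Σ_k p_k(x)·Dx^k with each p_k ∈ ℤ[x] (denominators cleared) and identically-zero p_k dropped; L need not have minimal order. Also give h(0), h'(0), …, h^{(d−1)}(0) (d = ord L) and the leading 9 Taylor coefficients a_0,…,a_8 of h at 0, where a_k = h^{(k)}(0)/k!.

f: a_k = -3, -6, -12, -24, -48, -96, -192, -384, -768, …
g: a_k = -3, -9, -27/2, -27/2, -81/8, -243/40, -243/80, -729/560, -2187/4480, …
L₀ := lclm(L_f,L_g); ord L₀ ≤ 1+1.
Derive L from L₀ (diff closure).
L = (36 + 72·x) + (-15 - 36·x + 36·x^2)·Dx + (1 + 4·x - 12·x^2)·Dx^2  (order 2).
h: a_k = -15, -51, -225/2, -465/2, -4083/8, -46809/40, -215769/80, -3442827/560, -61938081/4480, …
ICs: h(0) = -15, h′(0) = -51.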